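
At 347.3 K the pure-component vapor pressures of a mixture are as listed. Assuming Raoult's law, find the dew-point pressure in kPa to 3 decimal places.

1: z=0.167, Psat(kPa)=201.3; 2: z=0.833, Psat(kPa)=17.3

Pdew = 20.417 kPa

At the dew point ψ → 1, so Σzᵢ/Kᵢ = 1 with Kᵢ = Pᵢˢᵃᵗ/P ⇒ 1/P = Σzᵢ/Pᵢˢᵃᵗ.
1/P = 0.167/201.3 + 0.833/17.3 = 0.048980 ⇒ P = 20.417 kPa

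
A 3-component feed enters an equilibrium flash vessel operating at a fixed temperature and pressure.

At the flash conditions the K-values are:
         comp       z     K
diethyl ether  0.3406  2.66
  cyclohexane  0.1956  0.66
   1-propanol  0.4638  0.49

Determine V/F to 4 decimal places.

Material balance + equilibrium reduce to Σ zᵢ(Kᵢ−1)/(1+V/F(Kᵢ−1)) = 0.
Feasibility: ΣzᵢKᵢ = 1.2624, Σzᵢ/Kᵢ = 1.3709 — both > 1, two phases present.
Iterate (Newton) starting at V/F = 0.69:
  V/F = 0.6900: g = -0.18832, g' = -0.5297 → V/F = 0.3345
  V/F = 0.3345: g = 0.00332, g' = -0.5922 → V/F = 0.3401
Converged at V/F = 0.3401.

V/F = 0.3401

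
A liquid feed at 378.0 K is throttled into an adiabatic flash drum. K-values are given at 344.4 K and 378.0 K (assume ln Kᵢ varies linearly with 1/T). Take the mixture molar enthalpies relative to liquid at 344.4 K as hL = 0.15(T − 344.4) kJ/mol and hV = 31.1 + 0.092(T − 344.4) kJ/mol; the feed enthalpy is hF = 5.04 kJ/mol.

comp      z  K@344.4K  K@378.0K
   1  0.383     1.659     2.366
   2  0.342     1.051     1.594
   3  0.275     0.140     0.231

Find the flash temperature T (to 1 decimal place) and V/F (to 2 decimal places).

Adiabatic flash: solve Rachford–Rice at each trial T, then check hF = ψ·hV(T) + (1−ψ)·hL(T).
  T = 344.4 K: K = (1.659, 1.051, 0.140), RR gives ψ = 0.088, H_out = 2.742 kJ/mol
  T = 378.0 K: K = (2.366, 1.594, 0.231), RR gives ψ = 0.651, H_out = 24.016 kJ/mol
  T = 361.2 K: K = (1.998, 1.307, 0.182), RR gives ψ = 0.450, H_out = 16.072 kJ/mol
  T = 352.8 K: K = (1.824, 1.175, 0.160), RR gives ψ = 0.302, H_out = 10.518 kJ/mol
  T = 348.6 K: K = (1.741, 1.112, 0.150), RR gives ψ = 0.206, H_out = 6.998 kJ/mol
  T = 346.5 K: K = (1.700, 1.081, 0.145), RR gives ψ = 0.150, H_out = 4.977 kJ/mol
Linear interpolation between T = 346.5 (H_out = 4.977) and T = 348.6 (H_out = 6.998) on hF = 5.04 gives T ≈ 346.6 K, at which ψ = 0.15.

T = 346.6 K, V/F = 0.15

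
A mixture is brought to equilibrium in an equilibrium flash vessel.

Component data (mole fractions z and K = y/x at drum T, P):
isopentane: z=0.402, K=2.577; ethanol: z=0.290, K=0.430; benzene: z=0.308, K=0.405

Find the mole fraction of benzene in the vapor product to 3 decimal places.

y_benzene = 0.153

Material balance + equilibrium reduce to Σ zᵢ(Kᵢ−1)/(1+ψ(Kᵢ−1)) = 0.
Check two-phase: ΣzᵢKᵢ = 1.285 > 1 and Σzᵢ/Kᵢ = 1.591 > 1, so g(0) = 0.285 > 0 and g(1) = -0.591 < 0.
Newton–Raphson from ψ = 0.5:
  ψ = 0.500: g = -0.1376, g' = -0.718 → ψ = 0.308
  ψ = 0.308: g = 0.0016, g' = -0.755 → ψ = 0.310
Converged at ψ = 0.310.
Compositions from xᵢ = zᵢ/(1+ψ(Kᵢ−1)), yᵢ = Kᵢxᵢ:
  isopentane: x = 0.270, y = 0.695
  ethanol: x = 0.352, y = 0.152
  benzene: x = 0.378, y = 0.153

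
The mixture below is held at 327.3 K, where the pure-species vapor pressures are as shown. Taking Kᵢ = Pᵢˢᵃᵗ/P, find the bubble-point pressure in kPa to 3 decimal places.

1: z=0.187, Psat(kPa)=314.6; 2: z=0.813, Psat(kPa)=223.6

At the bubble point ψ → 0, so ΣzᵢKᵢ = 1 with Kᵢ = Pᵢˢᵃᵗ/P ⇒ P = ΣzᵢPᵢˢᵃᵗ.
P = 0.187·314.6 + 0.813·223.6 = 240.617 kPa

Pbub = 240.617 kPa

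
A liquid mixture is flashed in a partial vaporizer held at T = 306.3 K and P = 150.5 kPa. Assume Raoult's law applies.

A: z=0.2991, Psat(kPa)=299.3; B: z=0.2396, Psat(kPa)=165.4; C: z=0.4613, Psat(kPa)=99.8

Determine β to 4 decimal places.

β = 0.6671

Raoult's law: Kᵢ = Pᵢˢᵃᵗ/P = Pᵢˢᵃᵗ/150.5.
  K_A = 299.3/150.5 = 1.988704, K_B = 165.4/150.5 = 1.099003, K_C = 99.8/150.5 = 0.663123
Rachford–Rice: g(β) = Σ zᵢ(Kᵢ−1)/(1+β(Kᵢ−1)) = 0.
g(0) = ΣzᵢKᵢ − 1 = 0.1640 and g(1) = 1 − Σzᵢ/Kᵢ = -0.0641, so a root lies in (0, 1).
Newton–Raphson from β = 0.5:
  β = 0.5000: g = 0.03362, g' = -0.2088 → β = 0.6610
  β = 0.6610: g = 0.00118, g' = -0.1956 → β = 0.6671
Converged at β = 0.6671.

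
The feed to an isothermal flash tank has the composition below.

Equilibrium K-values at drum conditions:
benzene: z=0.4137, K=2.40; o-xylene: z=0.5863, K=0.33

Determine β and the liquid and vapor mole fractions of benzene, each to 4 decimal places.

Binary case is linear: z₁(K₁−1)(1+β(K₂−1)) + z₂(K₂−1)(1+β(K₁−1)) = 0
⇒ β = [z₁(K₁−1)+z₂(K₂−1)] / [−(K₁−1)(K₂−1)] = 0.18636/0.93800 = 0.1987
Compositions from xᵢ = zᵢ/(1+β(Kᵢ−1)), yᵢ = Kᵢxᵢ:
  benzene: x = 0.3237, y = 0.7768
  o-xylene: x = 0.6763, y = 0.2232

β = 0.1987, x_benzene = 0.3237, y_benzene = 0.7768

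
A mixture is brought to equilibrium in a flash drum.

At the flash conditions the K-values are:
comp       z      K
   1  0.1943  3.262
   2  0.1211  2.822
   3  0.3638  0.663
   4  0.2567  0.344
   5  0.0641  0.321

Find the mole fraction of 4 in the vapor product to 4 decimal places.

Rachford–Rice: g(ψ) = Σ zᵢ(Kᵢ−1)/(1+ψ(Kᵢ−1)) = 0.
Check two-phase: ΣzᵢKᵢ = 1.3256 > 1 and Σzᵢ/Kᵢ = 1.5971 > 1, so g(0) = 0.3256 > 0 and g(1) = -0.5971 < 0.
Iterate (Newton) starting at ψ = 0.5:
  ψ = 0.5000: g = -0.14222, g' = -0.7011 → ψ = 0.2971
  ψ = 0.2971: g = 0.00605, g' = -0.7926 → ψ = 0.3048
Converged at ψ = 0.3048.
Compositions from xᵢ = zᵢ/(1+ψ(Kᵢ−1)), yᵢ = Kᵢxᵢ:
  1: x = 0.1150, y = 0.3751
  2: x = 0.0779, y = 0.2197
  3: x = 0.4054, y = 0.2688
  4: x = 0.3209, y = 0.1104
  5: x = 0.0808, y = 0.0259

y_4 = 0.1104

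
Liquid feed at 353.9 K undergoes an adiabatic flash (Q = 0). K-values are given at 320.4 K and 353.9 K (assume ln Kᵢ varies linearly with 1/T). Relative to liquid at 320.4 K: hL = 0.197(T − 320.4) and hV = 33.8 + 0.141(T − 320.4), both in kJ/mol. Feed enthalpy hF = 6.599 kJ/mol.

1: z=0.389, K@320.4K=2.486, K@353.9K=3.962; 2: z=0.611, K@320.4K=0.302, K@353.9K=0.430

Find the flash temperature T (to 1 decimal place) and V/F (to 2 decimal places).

Adiabatic flash: solve Rachford–Rice at each trial T, then check hF = ψ·hV(T) + (1−ψ)·hL(T).
  T = 320.4 K: K = (2.486, 0.302), RR gives ψ = 0.146, H_out = 4.939 kJ/mol
  T = 353.9 K: K = (3.962, 0.430), RR gives ψ = 0.476, H_out = 21.801 kJ/mol
  T = 337.1 K: K = (3.173, 0.363), RR gives ψ = 0.330, H_out = 14.129 kJ/mol
  T = 328.8 K: K = (2.819, 0.332), RR gives ψ = 0.247, H_out = 9.876 kJ/mol
  T = 324.6 K: K = (2.650, 0.317), RR gives ψ = 0.199, H_out = 7.510 kJ/mol
  T = 322.5 K: K = (2.567, 0.309), RR gives ψ = 0.173, H_out = 6.254 kJ/mol
Linear interpolation between T = 322.5 (H_out = 6.254) and T = 324.6 (H_out = 7.510) on hF = 6.599 gives T ≈ 323.1 K, at which ψ = 0.18.

T = 323.1 K, V/F = 0.18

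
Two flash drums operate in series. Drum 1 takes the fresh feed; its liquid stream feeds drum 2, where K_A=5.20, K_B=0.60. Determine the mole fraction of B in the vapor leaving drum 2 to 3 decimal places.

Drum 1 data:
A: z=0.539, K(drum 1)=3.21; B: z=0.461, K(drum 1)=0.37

y_B (drum 2) = 0.548

Drum 1:
Binary case is linear: z₁(K₁−1)(1+ψ₁(K₂−1)) + z₂(K₂−1)(1+ψ₁(K₁−1)) = 0
⇒ ψ₁ = [z₁(K₁−1)+z₂(K₂−1)] / [−(K₁−1)(K₂−1)] = 0.9008/1.3923 = 0.647
Drum-1 compositions:
  A: x = 0.222, y = 0.712
  B: x = 0.778, y = 0.288
Drum-2 feed = drum-1 liquid: z₂ = (0.2218, 0.7782).
Drum 2:
Material balance + equilibrium reduce to Σ zᵢ(Kᵢ−1)/(1+ψ₂(Kᵢ−1)) = 0.
Feasibility: ΣzᵢKᵢ = 1.620, Σzᵢ/Kᵢ = 1.340 — both > 1, two phases present.
Iterate (Newton) starting at ψ₂ = 0.5:
  ψ₂ = 0.500: g = -0.0885, g' = -0.602 → ψ₂ = 0.353
  ψ₂ = 0.353: g = 0.0130, g' = -0.804 → ψ₂ = 0.369
Converged at ψ₂ = 0.369.
  A: x = 0.087, y = 0.452
  B: x = 0.913, y = 0.548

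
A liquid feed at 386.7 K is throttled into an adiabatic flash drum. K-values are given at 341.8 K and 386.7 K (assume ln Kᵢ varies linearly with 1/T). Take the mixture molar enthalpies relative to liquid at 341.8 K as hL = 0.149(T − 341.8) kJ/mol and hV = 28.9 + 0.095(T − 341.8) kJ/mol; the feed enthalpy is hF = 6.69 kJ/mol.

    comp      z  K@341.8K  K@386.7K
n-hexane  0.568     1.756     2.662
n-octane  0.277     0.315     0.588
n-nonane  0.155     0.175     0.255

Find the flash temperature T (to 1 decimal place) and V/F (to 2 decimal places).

Adiabatic flash: solve Rachford–Rice at each trial T, then check hF = ψ·hV(T) + (1−ψ)·hL(T).
  T = 341.8 K: K = (1.756, 0.315, 0.175), RR gives ψ = 0.200, H_out = 5.780 kJ/mol
  T = 386.7 K: K = (2.662, 0.588, 0.255), RR gives ψ = 0.742, H_out = 26.339 kJ/mol
  T = 364.2 K: K = (2.189, 0.438, 0.214), RR gives ψ = 0.509, H_out = 17.419 kJ/mol
  T = 353.0 K: K = (1.967, 0.374, 0.194), RR gives ψ = 0.371, H_out = 12.169 kJ/mol
  T = 347.4 K: K = (1.860, 0.344, 0.184), RR gives ψ = 0.291, H_out = 9.170 kJ/mol
  T = 344.6 K: K = (1.808, 0.329, 0.180), RR gives ψ = 0.248, H_out = 7.533 kJ/mol
  T = 343.2 K: K = (1.782, 0.322, 0.177), RR gives ψ = 0.224, H_out = 6.672 kJ/mol
Linear interpolation between T = 343.2 (H_out = 6.672) and T = 344.6 (H_out = 7.533) on hF = 6.69 gives T ≈ 343.2 K, at which ψ = 0.22.

T = 343.2 K, V/F = 0.22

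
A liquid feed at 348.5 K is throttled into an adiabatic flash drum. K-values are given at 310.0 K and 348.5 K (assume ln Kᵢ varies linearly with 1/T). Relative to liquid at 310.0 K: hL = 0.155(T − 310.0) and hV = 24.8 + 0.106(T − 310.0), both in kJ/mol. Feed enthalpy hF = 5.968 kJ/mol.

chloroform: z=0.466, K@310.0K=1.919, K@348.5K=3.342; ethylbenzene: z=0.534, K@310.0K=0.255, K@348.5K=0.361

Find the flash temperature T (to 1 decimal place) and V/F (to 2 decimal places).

Adiabatic flash: solve Rachford–Rice at each trial T, then check hF = ψ·hV(T) + (1−ψ)·hL(T).
  T = 310.0 K: K = (1.919, 0.255), RR gives ψ = 0.044, H_out = 1.102 kJ/mol
  T = 348.5 K: K = (3.342, 0.361), RR gives ψ = 0.501, H_out = 17.453 kJ/mol
  T = 329.2 K: K = (2.572, 0.306), RR gives ψ = 0.332, H_out = 10.900 kJ/mol
  T = 319.6 K: K = (2.231, 0.280), RR gives ψ = 0.214, H_out = 6.690 kJ/mol
  T = 314.8 K: K = (2.072, 0.268), RR gives ψ = 0.138, H_out = 4.132 kJ/mol
  T = 317.2 K: K = (2.151, 0.274), RR gives ψ = 0.178, H_out = 5.460 kJ/mol
Linear interpolation between T = 317.2 (H_out = 5.460) and T = 319.6 (H_out = 6.690) on hF = 5.968 gives T ≈ 318.2 K, at which ψ = 0.19.

T = 318.2 K, V/F = 0.19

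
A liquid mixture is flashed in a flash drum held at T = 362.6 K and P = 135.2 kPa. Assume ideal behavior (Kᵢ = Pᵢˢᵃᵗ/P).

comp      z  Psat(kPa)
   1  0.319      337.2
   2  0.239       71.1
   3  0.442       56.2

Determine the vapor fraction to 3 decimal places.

Raoult's law: Kᵢ = Pᵢˢᵃᵗ/P = Pᵢˢᵃᵗ/135.2.
  K_1 = 337.2/135.2 = 2.49408, K_2 = 71.1/135.2 = 0.52589, K_3 = 56.2/135.2 = 0.41568
Let ψ = V/F and solve Σ zᵢ(Kᵢ−1)/(1+ψ(Kᵢ−1)) = 0.
Check two-phase: ΣzᵢKᵢ = 1.105 > 1 and Σzᵢ/Kᵢ = 1.646 > 1, so g(0) = 0.105 > 0 and g(1) = -0.646 < 0.
Newton iteration, ψ⁰ = 0.35:
  ψ = 0.350: g = -0.1476, g' = -0.623 → ψ = 0.113
  ψ = 0.113: g = 0.0115, g' = -0.754 → ψ = 0.128
Converged at ψ = 0.128.

ψ = 0.128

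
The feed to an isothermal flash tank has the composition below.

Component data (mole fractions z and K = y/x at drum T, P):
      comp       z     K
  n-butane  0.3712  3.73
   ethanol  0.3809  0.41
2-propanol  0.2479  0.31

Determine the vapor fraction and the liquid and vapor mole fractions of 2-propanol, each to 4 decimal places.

ψ = 0.3584, x_2-propanol = 0.3293, y_2-propanol = 0.1021

Newton–Raphson from ψ = 0.5:
  ψ = 0.5000: g = -0.15143, g' = -1.0365 → ψ = 0.3539
  ψ = 0.3539: g = 0.00505, g' = -1.1341 → ψ = 0.3584
Converged at ψ = 0.3584.
Compositions from xᵢ = zᵢ/(1+ψ(Kᵢ−1)), yᵢ = Kᵢxᵢ:
  n-butane: x = 0.1876, y = 0.6999
  ethanol: x = 0.4830, y = 0.1980
  2-propanol: x = 0.3293, y = 0.1021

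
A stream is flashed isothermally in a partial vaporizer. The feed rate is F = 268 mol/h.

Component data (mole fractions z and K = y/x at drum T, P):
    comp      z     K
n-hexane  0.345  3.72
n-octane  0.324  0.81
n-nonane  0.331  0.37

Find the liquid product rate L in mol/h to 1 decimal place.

Newton–Raphson from ψ = 0.5:
  ψ = 0.500: g = 0.0252, g' = -0.753 → ψ = 0.533
  ψ = 0.533: g = 0.0003, g' = -0.737 → ψ = 0.534
Converged at ψ = 0.534.
Then V = ψ·F = 0.5338·268 = 143.1 mol/h and L = F − V = 124.9 mol/h.

L = 124.9 mol/h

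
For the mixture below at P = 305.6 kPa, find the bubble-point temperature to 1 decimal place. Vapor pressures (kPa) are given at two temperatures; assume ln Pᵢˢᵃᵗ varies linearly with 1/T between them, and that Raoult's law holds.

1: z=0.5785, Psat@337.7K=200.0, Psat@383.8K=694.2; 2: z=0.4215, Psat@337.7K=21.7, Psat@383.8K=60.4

Bubble-point temperature: ΣzᵢPᵢˢᵃᵗ(T) = P. Interpolate ln Pᵢˢᵃᵗ = aᵢ + bᵢ/T.
  T = 337.7 K: ΣzᵢPᵢˢᵃᵗ = 124.85 kPa
  T = 383.8 K: ΣzᵢPᵢˢᵃᵗ = 427.05 kPa
  T = 360.8 K: ΣzᵢPᵢˢᵃᵗ = 240.38 kPa
  T = 372.3 K: ΣzᵢPᵢˢᵃᵗ = 323.23 kPa
  T = 366.6 K: ΣzᵢPᵢˢᵃᵗ = 279.75 kPa
  T = 369.5 K: ΣzᵢPᵢˢᵃᵗ = 301.25 kPa
Interpolating between 369.5 K and 372.3 K gives T ≈ 370.1 K.

T = 370.1 K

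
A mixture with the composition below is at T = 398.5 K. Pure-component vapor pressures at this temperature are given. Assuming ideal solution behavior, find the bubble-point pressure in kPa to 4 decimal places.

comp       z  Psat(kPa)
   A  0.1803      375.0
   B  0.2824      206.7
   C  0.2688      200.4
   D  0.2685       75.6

At the bubble point ψ → 0, so ΣzᵢKᵢ = 1 with Kᵢ = Pᵢˢᵃᵗ/P ⇒ P = ΣzᵢPᵢˢᵃᵗ.
P = 0.1803·375.0 + 0.2824·206.7 + 0.2688·200.4 + 0.2685·75.6 = 200.1507 kPa

Pbub = 200.1507 kPa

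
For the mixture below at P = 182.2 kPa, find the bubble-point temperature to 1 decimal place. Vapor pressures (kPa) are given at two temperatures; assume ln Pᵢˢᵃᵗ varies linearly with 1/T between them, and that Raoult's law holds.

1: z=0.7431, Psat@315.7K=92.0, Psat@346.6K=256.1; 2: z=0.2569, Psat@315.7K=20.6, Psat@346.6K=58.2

Bubble-point temperature: ΣzᵢPᵢˢᵃᵗ(T) = P. Interpolate ln Pᵢˢᵃᵗ = aᵢ + bᵢ/T.
  T = 315.7 K: ΣzᵢPᵢˢᵃᵗ = 73.66 kPa
  T = 346.6 K: ΣzᵢPᵢˢᵃᵗ = 205.26 kPa
  T = 331.1 K: ΣzᵢPᵢˢᵃᵗ = 125.73 kPa
  T = 338.9 K: ΣzᵢPᵢˢᵃᵗ = 161.80 kPa
  T = 342.8 K: ΣzᵢPᵢˢᵃᵗ = 182.77 kPa
  T = 340.9 K: ΣzᵢPᵢˢᵃᵗ = 172.29 kPa
Interpolating between 340.9 K and 342.8 K gives T ≈ 342.7 K.

T = 342.7 K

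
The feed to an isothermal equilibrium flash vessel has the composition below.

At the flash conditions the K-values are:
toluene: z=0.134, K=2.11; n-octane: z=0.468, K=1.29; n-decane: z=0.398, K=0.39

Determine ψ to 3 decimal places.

ψ = 0.121

Newton–Raphson from ψ = 0.5:
  ψ = 0.500: g = -0.1351, g' = -0.405 → ψ = 0.166
  ψ = 0.166: g = -0.0151, g' = -0.337 → ψ = 0.121
Converged at ψ = 0.121.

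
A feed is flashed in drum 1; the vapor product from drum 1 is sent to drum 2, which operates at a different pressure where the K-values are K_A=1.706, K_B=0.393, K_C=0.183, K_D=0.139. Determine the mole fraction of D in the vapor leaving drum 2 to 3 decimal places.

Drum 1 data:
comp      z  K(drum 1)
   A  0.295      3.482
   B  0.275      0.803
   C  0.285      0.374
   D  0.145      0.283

Drum 1:
Let ψ₁ = V/F and solve Σ zᵢ(Kᵢ−1)/(1+ψ₁(Kᵢ−1)) = 0.
Feasibility: ΣzᵢKᵢ = 1.396, Σzᵢ/Kᵢ = 1.702 — both > 1, two phases present.
Newton–Raphson from ψ₁ = 0.5:
  ψ₁ = 0.500: g = -0.1551, g' = -0.793 → ψ₁ = 0.304
  ψ₁ = 0.304: g = 0.0061, g' = -0.894 → ψ₁ = 0.311
Converged at ψ₁ = 0.311.
Drum-1 compositions:
  A: x = 0.166, y = 0.580
  B: x = 0.293, y = 0.235
  C: x = 0.354, y = 0.132
  D: x = 0.187, y = 0.053
Drum-2 feed = drum-1 vapor: z₂ = (0.5796, 0.2352, 0.1324, 0.0528).
Drum 2:
Rachford–Rice: g(ψ₂) = Σ zᵢ(Kᵢ−1)/(1+ψ₂(Kᵢ−1)) = 0.
Check two-phase: ΣzᵢKᵢ = 1.113 > 1 and Σzᵢ/Kᵢ = 2.042 > 1, so g(0) = 0.113 > 0 and g(1) = -1.042 < 0.
Newton–Raphson from ψ₂ = 0.5:
  ψ₂ = 0.500: g = -0.1653, g' = -0.710 → ψ₂ = 0.267
  ψ₂ = 0.267: g = -0.0236, g' = -0.539 → ψ₂ = 0.223
Converged at ψ₂ = 0.223.
  A: x = 0.501, y = 0.854
  B: x = 0.272, y = 0.107
  C: x = 0.162, y = 0.030
  D: x = 0.065, y = 0.009

y_D (drum 2) = 0.009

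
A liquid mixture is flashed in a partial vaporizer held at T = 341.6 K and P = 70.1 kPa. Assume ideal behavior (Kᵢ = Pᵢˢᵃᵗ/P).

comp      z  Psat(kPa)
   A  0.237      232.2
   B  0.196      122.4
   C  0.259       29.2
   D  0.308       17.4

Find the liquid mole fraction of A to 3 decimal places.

x_A = 0.148

Raoult's law: Kᵢ = Pᵢˢᵃᵗ/P = Pᵢˢᵃᵗ/70.1.
  K_A = 232.2/70.1 = 3.31241, K_B = 122.4/70.1 = 1.74608, K_C = 29.2/70.1 = 0.41655, K_D = 17.4/70.1 = 0.24822
Material balance + equilibrium reduce to Σ zᵢ(Kᵢ−1)/(1+V/F(Kᵢ−1)) = 0.
Check two-phase: ΣzᵢKᵢ = 1.312 > 1 and Σzᵢ/Kᵢ = 2.046 > 1, so g(0) = 0.312 > 0 and g(1) = -1.046 < 0.
Iterate (Newton) starting at V/F = 0.5:
  V/F = 0.500: g = -0.2237, g' = -0.953 → V/F = 0.265
  V/F = 0.265: g = -0.0063, g' = -0.958 → V/F = 0.259
Converged at V/F = 0.259.
Compositions from xᵢ = zᵢ/(1+V/F(Kᵢ−1)), yᵢ = Kᵢxᵢ:
  A: x = 0.148, y = 0.491
  B: x = 0.164, y = 0.287
  C: x = 0.305, y = 0.127
  D: x = 0.382, y = 0.095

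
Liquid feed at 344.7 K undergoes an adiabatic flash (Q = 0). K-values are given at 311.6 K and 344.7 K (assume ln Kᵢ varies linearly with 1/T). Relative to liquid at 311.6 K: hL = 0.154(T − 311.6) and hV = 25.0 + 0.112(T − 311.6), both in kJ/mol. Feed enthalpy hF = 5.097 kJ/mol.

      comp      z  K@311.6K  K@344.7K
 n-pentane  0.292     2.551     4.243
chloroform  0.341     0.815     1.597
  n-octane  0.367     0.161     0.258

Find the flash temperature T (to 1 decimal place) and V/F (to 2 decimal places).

Adiabatic flash: solve Rachford–Rice at each trial T, then check hF = ψ·hV(T) + (1−ψ)·hL(T).
  T = 311.6 K: K = (2.551, 0.815, 0.161), RR gives ψ = 0.090, H_out = 2.256 kJ/mol
  T = 344.7 K: K = (4.243, 1.597, 0.258), RR gives ψ = 0.582, H_out = 18.833 kJ/mol
  T = 328.1 K: K = (3.330, 1.159, 0.206), RR gives ψ = 0.374, H_out = 11.642 kJ/mol
  T = 319.9 K: K = (2.927, 0.977, 0.183), RR gives ψ = 0.244, H_out = 7.305 kJ/mol
  T = 315.8 K: K = (2.737, 0.895, 0.172), RR gives ψ = 0.171, H_out = 4.904 kJ/mol
  T = 317.9 K: K = (2.833, 0.936, 0.177), RR gives ψ = 0.210, H_out = 6.155 kJ/mol
Linear interpolation between T = 315.8 (H_out = 4.904) and T = 317.9 (H_out = 6.155) on hF = 5.097 gives T ≈ 316.1 K, at which ψ = 0.18.

T = 316.1 K, V/F = 0.18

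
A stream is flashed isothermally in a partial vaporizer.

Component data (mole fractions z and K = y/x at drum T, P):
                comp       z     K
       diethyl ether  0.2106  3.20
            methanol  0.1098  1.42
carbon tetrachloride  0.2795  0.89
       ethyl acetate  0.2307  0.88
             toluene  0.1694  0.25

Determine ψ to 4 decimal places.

Let ψ = V/F and solve Σ zᵢ(Kᵢ−1)/(1+ψ(Kᵢ−1)) = 0.
g(0) = ΣzᵢKᵢ − 1 = 0.3240 and g(1) = 1 − Σzᵢ/Kᵢ = -0.3969, so a root lies in (0, 1).
Newton iteration, ψ⁰ = 0.5:
  ψ = 0.5000: g = -0.00652, g' = -0.4958 → ψ = 0.4868
Converged at ψ = 0.4868.

ψ = 0.4868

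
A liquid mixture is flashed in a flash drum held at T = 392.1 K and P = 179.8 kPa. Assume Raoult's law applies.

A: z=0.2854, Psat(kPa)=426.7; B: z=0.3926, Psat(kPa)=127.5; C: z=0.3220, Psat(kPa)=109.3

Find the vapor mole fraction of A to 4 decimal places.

y_A = 0.4681

Raoult's law: Kᵢ = Pᵢˢᵃᵗ/P = Pᵢˢᵃᵗ/179.8.
  K_A = 426.7/179.8 = 2.373192, K_B = 127.5/179.8 = 0.709121, K_C = 109.3/179.8 = 0.607898
Let ψ = V/F and solve Σ zᵢ(Kᵢ−1)/(1+ψ(Kᵢ−1)) = 0.
Check two-phase: ΣzᵢKᵢ = 1.1515 > 1 and Σzᵢ/Kᵢ = 1.2036 > 1, so g(0) = 0.1515 > 0 and g(1) = -0.2036 < 0.
Newton–Raphson from ψ = 0.5:
  ψ = 0.5000: g = -0.05831, g' = -0.3113 → ψ = 0.3127
  ψ = 0.3127: g = 0.00467, g' = -0.3679 → ψ = 0.3253
  ψ = 0.3253: g = 0.00003, g' = -0.3627 → ψ = 0.3254
Converged at ψ = 0.3254.
Compositions from xᵢ = zᵢ/(1+ψ(Kᵢ−1)), yᵢ = Kᵢxᵢ:
  A: x = 0.1973, y = 0.4681
  B: x = 0.4337, y = 0.3075
  C: x = 0.3691, y = 0.2244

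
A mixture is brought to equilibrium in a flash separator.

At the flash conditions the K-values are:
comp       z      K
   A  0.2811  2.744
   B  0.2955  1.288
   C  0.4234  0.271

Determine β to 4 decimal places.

β = 0.3068

Newton–Raphson from β = 0.45:
  β = 0.4500: g = -0.10933, g' = -0.7860 → β = 0.3109
  β = 0.3109: g = -0.00312, g' = -0.7563 → β = 0.3068
Converged at β = 0.3068.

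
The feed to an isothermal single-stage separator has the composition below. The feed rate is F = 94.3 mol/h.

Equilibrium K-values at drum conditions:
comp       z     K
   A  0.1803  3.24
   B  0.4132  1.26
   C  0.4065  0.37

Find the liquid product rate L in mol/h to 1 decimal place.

Newton iteration, V/F⁰ = 0.5:
  V/F = 0.5000: g = -0.08828, g' = -0.5670 → V/F = 0.3443
  V/F = 0.3443: g = -0.00041, g' = -0.5750 → V/F = 0.3436
Converged at V/F = 0.3436.
Then V = V/F·F = 0.3436·94.3 = 32.4 mol/h and L = F − V = 61.9 mol/h.

L = 61.9 mol/h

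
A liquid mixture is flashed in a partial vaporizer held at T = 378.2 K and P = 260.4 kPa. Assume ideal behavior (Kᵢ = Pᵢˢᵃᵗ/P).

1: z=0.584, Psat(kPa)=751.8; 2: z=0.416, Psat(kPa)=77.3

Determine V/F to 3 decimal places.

V/F = 0.610

Raoult's law: Kᵢ = Pᵢˢᵃᵗ/P = Pᵢˢᵃᵗ/260.4.
  K_1 = 751.8/260.4 = 2.88710, K_2 = 77.3/260.4 = 0.29685
Rachford–Rice: g(V/F) = Σ zᵢ(Kᵢ−1)/(1+V/F(Kᵢ−1)) = 0.
g(0) = ΣzᵢKᵢ − 1 = 0.810 and g(1) = 1 − Σzᵢ/Kᵢ = -0.604, so a root lies in (0, 1).
Binary case is linear: z₁(K₁−1)(1+V/F(K₂−1)) + z₂(K₂−1)(1+V/F(K₁−1)) = 0
⇒ V/F = [z₁(K₁−1)+z₂(K₂−1)] / [−(K₁−1)(K₂−1)] = 0.8096/1.3269 = 0.610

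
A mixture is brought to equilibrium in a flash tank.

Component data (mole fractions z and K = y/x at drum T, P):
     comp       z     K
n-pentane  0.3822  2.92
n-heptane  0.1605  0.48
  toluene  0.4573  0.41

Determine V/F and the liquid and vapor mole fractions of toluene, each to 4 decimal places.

V/F = 0.3462, x_toluene = 0.5747, y_toluene = 0.2356

Material balance + equilibrium reduce to Σ zᵢ(Kᵢ−1)/(1+V/F(Kᵢ−1)) = 0.
Check two-phase: ΣzᵢKᵢ = 1.3806 > 1 and Σzᵢ/Kᵢ = 1.5806 > 1, so g(0) = 0.3806 > 0 and g(1) = -0.5806 < 0.
Newton–Raphson from V/F = 0.5:
  V/F = 0.5000: g = -0.12109, g' = -0.7663 → V/F = 0.3420
  V/F = 0.3420: g = 0.00345, g' = -0.8274 → V/F = 0.3462
Converged at V/F = 0.3462.
Compositions from xᵢ = zᵢ/(1+V/F(Kᵢ−1)), yᵢ = Kᵢxᵢ:
  n-pentane: x = 0.2296, y = 0.6704
  n-heptane: x = 0.1957, y = 0.0940
  toluene: x = 0.5747, y = 0.2356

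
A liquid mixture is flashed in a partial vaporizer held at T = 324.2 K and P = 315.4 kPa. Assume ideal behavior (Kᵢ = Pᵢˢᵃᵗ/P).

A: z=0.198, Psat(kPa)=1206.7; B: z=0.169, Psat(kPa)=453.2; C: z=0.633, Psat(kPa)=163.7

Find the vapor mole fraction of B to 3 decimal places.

Raoult's law: Kᵢ = Pᵢˢᵃᵗ/P = Pᵢˢᵃᵗ/315.4.
  K_A = 1206.7/315.4 = 3.82594, K_B = 453.2/315.4 = 1.43691, K_C = 163.7/315.4 = 0.51902
Rachford–Rice: g(ψ) = Σ zᵢ(Kᵢ−1)/(1+ψ(Kᵢ−1)) = 0.
g(0) = ΣzᵢKᵢ − 1 = 0.329 and g(1) = 1 − Σzᵢ/Kᵢ = -0.389, so a root lies in (0, 1).
Newton–Raphson from ψ = 0.5:
  ψ = 0.500: g = -0.1084, g' = -0.547 → ψ = 0.302
  ψ = 0.302: g = 0.0110, g' = -0.686 → ψ = 0.318
Converged at ψ = 0.318.
Compositions from xᵢ = zᵢ/(1+ψ(Kᵢ−1)), yᵢ = Kᵢxᵢ:
  A: x = 0.104, y = 0.399
  B: x = 0.148, y = 0.213
  C: x = 0.747, y = 0.388

y_B = 0.213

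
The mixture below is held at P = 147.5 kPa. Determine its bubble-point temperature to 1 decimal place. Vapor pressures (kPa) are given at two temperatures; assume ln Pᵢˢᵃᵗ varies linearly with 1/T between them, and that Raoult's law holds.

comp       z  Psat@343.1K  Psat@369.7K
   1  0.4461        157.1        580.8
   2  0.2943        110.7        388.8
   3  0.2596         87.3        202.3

Bubble-point temperature: ΣzᵢPᵢˢᵃᵗ(T) = P. Interpolate ln Pᵢˢᵃᵗ = aᵢ + bᵢ/T.
  T = 343.1 K: ΣzᵢPᵢˢᵃᵗ = 125.32 kPa
  T = 369.7 K: ΣzᵢPᵢˢᵃᵗ = 426.04 kPa
  T = 356.4 K: ΣzᵢPᵢˢᵃᵗ = 235.63 kPa
  T = 349.8 K: ΣzᵢPᵢˢᵃᵗ = 173.12 kPa
  T = 346.5 K: ΣzᵢPᵢˢᵃᵗ = 147.85 kPa
  T = 344.8 K: ΣzᵢPᵢˢᵃᵗ = 136.17 kPa
  T = 345.6 K: ΣzᵢPᵢˢᵃᵗ = 141.55 kPa
  T = 346.1 K: ΣzᵢPᵢˢᵃᵗ = 145.02 kPa
Interpolating between 346.1 K and 346.5 K gives T ≈ 346.5 K.

T = 346.5 K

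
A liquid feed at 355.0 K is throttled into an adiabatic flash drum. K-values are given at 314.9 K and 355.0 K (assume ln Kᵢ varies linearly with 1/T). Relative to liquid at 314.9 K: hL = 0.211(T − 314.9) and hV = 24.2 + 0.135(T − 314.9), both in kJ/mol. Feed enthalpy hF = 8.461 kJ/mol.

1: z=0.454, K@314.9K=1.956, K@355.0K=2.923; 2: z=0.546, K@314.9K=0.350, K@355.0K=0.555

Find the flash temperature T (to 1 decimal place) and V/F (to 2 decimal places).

Adiabatic flash: solve Rachford–Rice at each trial T, then check hF = ψ·hV(T) + (1−ψ)·hL(T).
  T = 314.9 K: K = (1.956, 0.350), RR gives ψ = 0.127, H_out = 3.081 kJ/mol
  T = 355.0 K: K = (2.923, 0.555), RR gives ψ = 0.736, H_out = 24.035 kJ/mol
  T = 334.9 K: K = (2.419, 0.447), RR gives ψ = 0.436, H_out = 14.099 kJ/mol
  T = 324.9 K: K = (2.182, 0.397), RR gives ψ = 0.291, H_out = 8.928 kJ/mol
  T = 319.9 K: K = (2.068, 0.373), RR gives ψ = 0.213, H_out = 6.124 kJ/mol
  T = 322.4 K: K = (2.125, 0.385), RR gives ψ = 0.253, H_out = 7.551 kJ/mol
  T = 323.6 K: K = (2.152, 0.391), RR gives ψ = 0.271, H_out = 8.218 kJ/mol
Linear interpolation between T = 323.6 (H_out = 8.218) and T = 324.9 (H_out = 8.928) on hF = 8.461 gives T ≈ 324.0 K, at which ψ = 0.28.

T = 324.0 K, V/F = 0.28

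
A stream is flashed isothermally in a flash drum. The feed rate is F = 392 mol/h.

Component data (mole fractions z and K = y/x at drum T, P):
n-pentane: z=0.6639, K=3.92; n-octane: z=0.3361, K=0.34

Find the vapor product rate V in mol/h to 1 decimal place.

V = 349.2 mol/h

Rachford–Rice: g(β) = Σ zᵢ(Kᵢ−1)/(1+β(Kᵢ−1)) = 0.
Feasibility: ΣzᵢKᵢ = 2.7168, Σzᵢ/Kᵢ = 1.1579 — both > 1, two phases present.
Newton–Raphson from β = 0.41:
  β = 0.4100: g = 0.57818, g' = -1.4477 → β = 0.8094
  β = 0.8094: g = 0.10018, g' = -1.1751 → β = 0.8946
  β = 0.8946: g = -0.00496, g' = -1.3067 → β = 0.8908
Converged at β = 0.8908.
Then V = β·F = 0.8908·392 = 349.2 mol/h and L = F − V = 42.8 mol/h.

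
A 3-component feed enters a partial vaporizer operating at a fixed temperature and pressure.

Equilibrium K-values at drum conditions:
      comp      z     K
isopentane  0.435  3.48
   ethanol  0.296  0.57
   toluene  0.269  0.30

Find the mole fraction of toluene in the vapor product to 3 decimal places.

y_toluene = 0.129

Iterate (Newton) starting at ψ = 0.5:
  ψ = 0.500: g = 0.0298, g' = -0.934 → ψ = 0.532
Converged at ψ = 0.532.
Compositions from xᵢ = zᵢ/(1+ψ(Kᵢ−1)), yᵢ = Kᵢxᵢ:
  isopentane: x = 0.188, y = 0.653
  ethanol: x = 0.384, y = 0.219
  toluene: x = 0.429, y = 0.129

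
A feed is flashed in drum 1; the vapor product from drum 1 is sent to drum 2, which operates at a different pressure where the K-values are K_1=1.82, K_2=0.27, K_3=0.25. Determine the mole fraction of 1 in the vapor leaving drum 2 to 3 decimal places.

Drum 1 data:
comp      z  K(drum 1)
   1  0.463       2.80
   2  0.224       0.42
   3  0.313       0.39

y_1 (drum 2) = 0.864

Drum 1:
Let ψ₁ = V/F and solve Σ zᵢ(Kᵢ−1)/(1+ψ₁(Kᵢ−1)) = 0.
Check two-phase: ΣzᵢKᵢ = 1.513 > 1 and Σzᵢ/Kᵢ = 1.501 > 1, so g(0) = 0.513 > 0 and g(1) = -0.501 < 0.
Newton iteration, ψ₁⁰ = 0.5:
  ψ₁ = 0.500: g = -0.0191, g' = -0.806 → ψ₁ = 0.476
Converged at ψ₁ = 0.476.
Drum-1 compositions:
  1: x = 0.249, y = 0.698
  2: x = 0.310, y = 0.130
  3: x = 0.441, y = 0.172
Drum-2 feed = drum-1 vapor: z₂ = (0.6979, 0.1300, 0.1721).
Drum 2:
Rachford–Rice: g(ψ₂) = Σ zᵢ(Kᵢ−1)/(1+ψ₂(Kᵢ−1)) = 0.
Check two-phase: ΣzᵢKᵢ = 1.348 > 1 and Σzᵢ/Kᵢ = 1.553 > 1, so g(0) = 0.348 > 0 and g(1) = -0.553 < 0.
Iterate (Newton) starting at ψ₂ = 0.5:
  ψ₂ = 0.500: g = 0.0499, g' = -0.656 → ψ₂ = 0.576
  ψ₂ = 0.576: g = -0.0024, g' = -0.723 → ψ₂ = 0.573
Converged at ψ₂ = 0.573.
  1: x = 0.475, y = 0.864
  2: x = 0.223, y = 0.060
  3: x = 0.302, y = 0.075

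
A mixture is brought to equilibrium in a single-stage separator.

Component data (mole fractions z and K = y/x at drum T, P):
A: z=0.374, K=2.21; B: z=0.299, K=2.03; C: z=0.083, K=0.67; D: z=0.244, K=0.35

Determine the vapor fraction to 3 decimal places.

ψ = 0.843

Let ψ = V/F and solve Σ zᵢ(Kᵢ−1)/(1+ψ(Kᵢ−1)) = 0.
g(0) = ΣzᵢKᵢ − 1 = 0.575 and g(1) = 1 − Σzᵢ/Kᵢ = -0.138, so a root lies in (0, 1).
Iterate (Newton) starting at ψ = 0.5:
  ψ = 0.500: g = 0.2175, g' = -0.590 → ψ = 0.869
  ψ = 0.869: g = -0.0195, g' = -0.780 → ψ = 0.844
  ψ = 0.844: g = -0.0004, g' = -0.748 → ψ = 0.843
Converged at ψ = 0.843.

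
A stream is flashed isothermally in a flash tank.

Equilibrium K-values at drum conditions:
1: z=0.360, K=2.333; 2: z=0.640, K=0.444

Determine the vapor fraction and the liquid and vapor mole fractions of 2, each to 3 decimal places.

ψ = 0.167, x_2 = 0.706, y_2 = 0.313

Rachford–Rice: g(ψ) = Σ zᵢ(Kᵢ−1)/(1+ψ(Kᵢ−1)) = 0.
g(0) = ΣzᵢKᵢ − 1 = 0.124 and g(1) = 1 − Σzᵢ/Kᵢ = -0.596, so a root lies in (0, 1).
Binary case is linear: z₁(K₁−1)(1+ψ(K₂−1)) + z₂(K₂−1)(1+ψ(K₁−1)) = 0
⇒ ψ = [z₁(K₁−1)+z₂(K₂−1)] / [−(K₁−1)(K₂−1)] = 0.1240/0.7411 = 0.167
Compositions from xᵢ = zᵢ/(1+ψ(Kᵢ−1)), yᵢ = Kᵢxᵢ:
  1: x = 0.294, y = 0.687
  2: x = 0.706, y = 0.313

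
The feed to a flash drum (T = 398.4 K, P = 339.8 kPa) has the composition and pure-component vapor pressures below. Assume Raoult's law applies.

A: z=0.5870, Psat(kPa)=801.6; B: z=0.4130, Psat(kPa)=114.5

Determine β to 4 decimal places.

Raoult's law: Kᵢ = Pᵢˢᵃᵗ/P = Pᵢˢᵃᵗ/339.8.
  K_A = 801.6/339.8 = 2.359035, K_B = 114.5/339.8 = 0.336963
Rachford–Rice: g(β) = Σ zᵢ(Kᵢ−1)/(1+β(Kᵢ−1)) = 0.
g(0) = ΣzᵢKᵢ − 1 = 0.5239 and g(1) = 1 − Σzᵢ/Kᵢ = -0.4745, so a root lies in (0, 1).
Binary case is linear: z₁(K₁−1)(1+β(K₂−1)) + z₂(K₂−1)(1+β(K₁−1)) = 0
⇒ β = [z₁(K₁−1)+z₂(K₂−1)] / [−(K₁−1)(K₂−1)] = 0.52392/0.90109 = 0.5814

β = 0.5814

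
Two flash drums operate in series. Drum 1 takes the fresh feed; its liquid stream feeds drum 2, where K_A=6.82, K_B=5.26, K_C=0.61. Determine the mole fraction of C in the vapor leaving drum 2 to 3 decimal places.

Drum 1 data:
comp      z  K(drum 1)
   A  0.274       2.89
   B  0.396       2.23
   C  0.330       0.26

Drum 1:
Newton–Raphson from ψ₁ = 0.5:
  ψ₁ = 0.500: g = 0.1802, g' = -0.944 → ψ₁ = 0.691
  ψ₁ = 0.691: g = -0.0118, g' = -1.116 → ψ₁ = 0.680
Converged at ψ₁ = 0.680.
Drum-1 compositions:
  A: x = 0.120, y = 0.346
  B: x = 0.216, y = 0.481
  C: x = 0.665, y = 0.173
Drum-2 feed = drum-1 liquid: z₂ = (0.1199, 0.2156, 0.6645).
Drum 2:
Rachford–Rice: g(ψ₂) = Σ zᵢ(Kᵢ−1)/(1+ψ₂(Kᵢ−1)) = 0.
Check two-phase: ΣzᵢKᵢ = 2.357 > 1 and Σzᵢ/Kᵢ = 1.148 > 1, so g(0) = 1.357 > 0 and g(1) = -0.148 < 0.
Newton–Raphson from ψ₂ = 0.66:
  ψ₂ = 0.660: g = 0.0361, g' = -0.626 → ψ₂ = 0.718
  ψ₂ = 0.718: g = 0.0013, g' = -0.584 → ψ₂ = 0.720
Converged at ψ₂ = 0.720.
  A: x = 0.023, y = 0.158
  B: x = 0.053, y = 0.279
  C: x = 0.924, y = 0.564

y_C (drum 2) = 0.564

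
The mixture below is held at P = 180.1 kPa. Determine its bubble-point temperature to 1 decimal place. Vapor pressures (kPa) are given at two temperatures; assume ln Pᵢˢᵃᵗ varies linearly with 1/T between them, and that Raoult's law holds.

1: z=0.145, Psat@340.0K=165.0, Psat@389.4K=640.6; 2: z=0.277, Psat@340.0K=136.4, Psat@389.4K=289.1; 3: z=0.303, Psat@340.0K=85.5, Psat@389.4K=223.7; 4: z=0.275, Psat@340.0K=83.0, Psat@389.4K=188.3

Bubble-point temperature: ΣzᵢPᵢˢᵃᵗ(T) = P. Interpolate ln Pᵢˢᵃᵗ = aᵢ + bᵢ/T.
  T = 340.0 K: ΣzᵢPᵢˢᵃᵗ = 110.44 kPa
  T = 389.4 K: ΣzᵢPᵢˢᵃᵗ = 292.53 kPa
  T = 364.7 K: ΣzᵢPᵢˢᵃᵗ = 184.42 kPa
  T = 352.4 K: ΣzᵢPᵢˢᵃᵗ = 143.86 kPa
  T = 358.5 K: ΣzᵢPᵢˢᵃᵗ = 162.99 kPa
  T = 361.6 K: ΣzᵢPᵢˢᵃᵗ = 173.44 kPa
  T = 363.1 K: ΣzᵢPᵢˢᵃᵗ = 178.69 kPa
Interpolating between 363.1 K and 364.7 K gives T ≈ 363.5 K.

T = 363.5 K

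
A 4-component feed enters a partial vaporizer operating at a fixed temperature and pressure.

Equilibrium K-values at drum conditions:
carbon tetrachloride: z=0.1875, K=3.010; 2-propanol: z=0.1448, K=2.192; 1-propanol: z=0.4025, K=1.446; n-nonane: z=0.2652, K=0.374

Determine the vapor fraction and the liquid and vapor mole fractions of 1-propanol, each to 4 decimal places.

Rachford–Rice: g(ψ) = Σ zᵢ(Kᵢ−1)/(1+ψ(Kᵢ−1)) = 0.
Feasibility: ΣzᵢKᵢ = 1.5630, Σzᵢ/Kᵢ = 1.1158 — both > 1, two phases present.
Iterate (Newton) starting at ψ = 0.5:
  ψ = 0.5000: g = 0.20124, g' = -0.5429 → ψ = 0.8707
  ψ = 0.8707: g = -0.01385, g' = -0.6933 → ψ = 0.8507
  ψ = 0.8507: g = -0.00022, g' = -0.6715 → ψ = 0.8504
Converged at ψ = 0.8504.
Compositions from xᵢ = zᵢ/(1+ψ(Kᵢ−1)), yᵢ = Kᵢxᵢ:
  carbon tetrachloride: x = 0.0692, y = 0.2083
  2-propanol: x = 0.0719, y = 0.1576
  1-propanol: x = 0.2918, y = 0.4220
  n-nonane: x = 0.5671, y = 0.2121

ψ = 0.8504, x_1-propanol = 0.2918, y_1-propanol = 0.4220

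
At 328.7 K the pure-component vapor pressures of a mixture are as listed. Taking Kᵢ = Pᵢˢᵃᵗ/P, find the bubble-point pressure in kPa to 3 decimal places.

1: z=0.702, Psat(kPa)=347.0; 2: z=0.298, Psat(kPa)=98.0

Pbub = 272.798 kPa

At the bubble point ψ → 0, so ΣzᵢKᵢ = 1 with Kᵢ = Pᵢˢᵃᵗ/P ⇒ P = ΣzᵢPᵢˢᵃᵗ.
P = 0.702·347.0 + 0.298·98.0 = 272.798 kPa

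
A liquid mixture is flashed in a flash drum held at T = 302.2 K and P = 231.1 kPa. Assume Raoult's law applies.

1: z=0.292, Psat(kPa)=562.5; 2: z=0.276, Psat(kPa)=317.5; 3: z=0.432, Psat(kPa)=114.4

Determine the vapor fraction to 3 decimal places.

ψ = 0.591

Raoult's law: Kᵢ = Pᵢˢᵃᵗ/P = Pᵢˢᵃᵗ/231.1.
  K_1 = 562.5/231.1 = 2.43401, K_2 = 317.5/231.1 = 1.37386, K_3 = 114.4/231.1 = 0.49502
Rachford–Rice: g(ψ) = Σ zᵢ(Kᵢ−1)/(1+ψ(Kᵢ−1)) = 0.
Feasibility: ΣzᵢKᵢ = 1.304, Σzᵢ/Kᵢ = 1.194 — both > 1, two phases present.
Newton iteration, ψ⁰ = 0.5:
  ψ = 0.500: g = 0.0390, g' = -0.428 → ψ = 0.591
Converged at ψ = 0.591.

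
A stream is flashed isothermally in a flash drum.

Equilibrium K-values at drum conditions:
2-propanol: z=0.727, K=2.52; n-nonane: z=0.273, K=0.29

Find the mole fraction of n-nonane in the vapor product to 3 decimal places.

y_n-nonane = 0.198

Material balance + equilibrium reduce to Σ zᵢ(Kᵢ−1)/(1+ψ(Kᵢ−1)) = 0.
g(0) = ΣzᵢKᵢ − 1 = 0.911 and g(1) = 1 − Σzᵢ/Kᵢ = -0.230, so a root lies in (0, 1).
Newton iteration, ψ⁰ = 0.39:
  ψ = 0.390: g = 0.4257, g' = -0.925 → ψ = 0.850
  ψ = 0.850: g = -0.0068, g' = -1.195 → ψ = 0.844
Converged at ψ = 0.844.
Compositions from xᵢ = zᵢ/(1+ψ(Kᵢ−1)), yᵢ = Kᵢxᵢ:
  2-propanol: x = 0.318, y = 0.802
  n-nonane: x = 0.682, y = 0.198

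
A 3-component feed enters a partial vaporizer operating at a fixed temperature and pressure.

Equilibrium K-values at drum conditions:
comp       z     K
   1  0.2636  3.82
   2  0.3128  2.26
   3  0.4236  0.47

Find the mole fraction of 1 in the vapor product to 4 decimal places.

y_1 = 0.2962

Let ψ = V/F and solve Σ zᵢ(Kᵢ−1)/(1+ψ(Kᵢ−1)) = 0.
Check two-phase: ΣzᵢKᵢ = 1.9130 > 1 and Σzᵢ/Kᵢ = 1.1087 > 1, so g(0) = 0.9130 > 0 and g(1) = -0.1087 < 0.
Iterate (Newton) starting at ψ = 0.5:
  ψ = 0.5000: g = 0.24479, g' = -0.7681 → ψ = 0.8187
  ψ = 0.8187: g = 0.02207, g' = -0.6831 → ψ = 0.8510
  ψ = 0.8510: g = -0.00013, g' = -0.6918 → ψ = 0.8508
Converged at ψ = 0.8508.
Compositions from xᵢ = zᵢ/(1+ψ(Kᵢ−1)), yᵢ = Kᵢxᵢ:
  1: x = 0.0775, y = 0.2962
  2: x = 0.1510, y = 0.3412
  3: x = 0.7715, y = 0.3626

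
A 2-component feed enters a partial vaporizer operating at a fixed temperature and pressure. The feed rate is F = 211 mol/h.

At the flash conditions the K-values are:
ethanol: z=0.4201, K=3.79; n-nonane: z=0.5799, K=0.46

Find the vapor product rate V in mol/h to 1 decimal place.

Material balance + equilibrium reduce to Σ zᵢ(Kᵢ−1)/(1+ψ(Kᵢ−1)) = 0.
Check two-phase: ΣzᵢKᵢ = 1.8589 > 1 and Σzᵢ/Kᵢ = 1.3715 > 1, so g(0) = 0.8589 > 0 and g(1) = -0.3715 < 0.
Iterate (Newton) starting at ψ = 0.39:
  ψ = 0.3900: g = 0.16463, g' = -1.0214 → ψ = 0.5512
  ψ = 0.5512: g = 0.01600, g' = -0.8505 → ψ = 0.5700
  ψ = 0.5700: g = 0.00010, g' = -0.8403 → ψ = 0.5701
Converged at ψ = 0.5701.
Then V = ψ·F = 0.5701·211 = 120.3 mol/h and L = F − V = 90.7 mol/h.

V = 120.3 mol/h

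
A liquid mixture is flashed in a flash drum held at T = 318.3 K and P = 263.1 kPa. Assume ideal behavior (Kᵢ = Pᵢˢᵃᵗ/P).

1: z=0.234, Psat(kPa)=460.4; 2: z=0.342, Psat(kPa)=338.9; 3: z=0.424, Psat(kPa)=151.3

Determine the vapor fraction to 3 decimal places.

ψ = 0.430

Raoult's law: Kᵢ = Pᵢˢᵃᵗ/P = Pᵢˢᵃᵗ/263.1.
  K_1 = 460.4/263.1 = 1.74990, K_2 = 338.9/263.1 = 1.28810, K_3 = 151.3/263.1 = 0.57507
Material balance + equilibrium reduce to Σ zᵢ(Kᵢ−1)/(1+ψ(Kᵢ−1)) = 0.
Check two-phase: ΣzᵢKᵢ = 1.094 > 1 and Σzᵢ/Kᵢ = 1.137 > 1, so g(0) = 0.094 > 0 and g(1) = -0.137 < 0.
Newton–Raphson from ψ = 0.44:
  ψ = 0.440: g = -0.0022, g' = -0.213 → ψ = 0.430
Converged at ψ = 0.430.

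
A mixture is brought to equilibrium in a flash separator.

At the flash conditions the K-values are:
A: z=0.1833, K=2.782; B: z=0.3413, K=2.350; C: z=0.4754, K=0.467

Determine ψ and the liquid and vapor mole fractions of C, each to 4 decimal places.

ψ = 0.6646, x_C = 0.7362, y_C = 0.3438

Material balance + equilibrium reduce to Σ zᵢ(Kᵢ−1)/(1+ψ(Kᵢ−1)) = 0.
g(0) = ΣzᵢKᵢ − 1 = 0.5340 and g(1) = 1 − Σzᵢ/Kᵢ = -0.2291, so a root lies in (0, 1).
Iterate (Newton) starting at ψ = 0.52:
  ψ = 0.5200: g = 0.08971, g' = -0.6300 → ψ = 0.6624
  ψ = 0.6624: g = 0.00138, g' = -0.6185 → ψ = 0.6646
Converged at ψ = 0.6646.
Compositions from xᵢ = zᵢ/(1+ψ(Kᵢ−1)), yᵢ = Kᵢxᵢ:
  A: x = 0.0839, y = 0.2335
  B: x = 0.1799, y = 0.4227
  C: x = 0.7362, y = 0.3438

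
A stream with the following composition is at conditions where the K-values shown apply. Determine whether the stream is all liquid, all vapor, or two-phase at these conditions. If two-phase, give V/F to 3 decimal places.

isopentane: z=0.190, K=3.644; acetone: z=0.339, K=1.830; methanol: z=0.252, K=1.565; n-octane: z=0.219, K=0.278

two-phase, V/F = 0.856

ΣzᵢKᵢ = 1.768; Σzᵢ/Kᵢ = 1.186.
Both exceed 1, so a two-phase solution exists.
Material balance + equilibrium reduce to Σ zᵢ(Kᵢ−1)/(1+ψ(Kᵢ−1)) = 0.
Newton–Raphson from ψ = 0.61:
  ψ = 0.610: g = 0.2024, g' = -0.707 → ψ = 0.896
  ψ = 0.896: g = -0.0433, g' = -1.146 → ψ = 0.859
  ψ = 0.859: g = -0.0023, g' = -1.031 → ψ = 0.856
Converged at ψ = 0.856.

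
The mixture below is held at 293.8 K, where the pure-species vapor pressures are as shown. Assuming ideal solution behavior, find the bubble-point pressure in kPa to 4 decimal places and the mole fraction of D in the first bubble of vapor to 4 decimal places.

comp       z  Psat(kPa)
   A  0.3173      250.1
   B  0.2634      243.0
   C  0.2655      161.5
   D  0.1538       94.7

At the bubble point ψ → 0, so ΣzᵢKᵢ = 1 with Kᵢ = Pᵢˢᵃᵗ/P ⇒ P = ΣzᵢPᵢˢᵃᵗ.
P = 0.3173·250.1 + 0.2634·243.0 + 0.2655·161.5 + 0.1538·94.7 = 200.8060 kPa
yᵢ = zᵢPᵢˢᵃᵗ/P ⇒ y_D = 0.1538·94.7/200.8060 = 0.0725

Pbub = 200.8060 kPa, y_D = 0.0725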